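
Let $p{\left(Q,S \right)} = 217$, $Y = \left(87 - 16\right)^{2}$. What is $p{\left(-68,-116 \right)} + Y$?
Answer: $5258$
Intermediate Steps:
$Y = 5041$ ($Y = 71^{2} = 5041$)
$p{\left(-68,-116 \right)} + Y = 217 + 5041 = 5258$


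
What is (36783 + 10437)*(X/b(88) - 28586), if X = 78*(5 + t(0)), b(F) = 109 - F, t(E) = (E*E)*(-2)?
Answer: -9442677840/7 ≈ -1.3490e+9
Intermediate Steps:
t(E) = -2*E**2 (t(E) = E**2*(-2) = -2*E**2)
X = 390 (X = 78*(5 - 2*0**2) = 78*(5 - 2*0) = 78*(5 + 0) = 78*5 = 390)
(36783 + 10437)*(X/b(88) - 28586) = (36783 + 10437)*(390/(109 - 1*88) - 28586) = 47220*(390/(109 - 88) - 28586) = 47220*(390/21 - 28586) = 47220*(390*(1/21) - 28586) = 47220*(130/7 - 28586) = 47220*(-199972/7) = -9442677840/7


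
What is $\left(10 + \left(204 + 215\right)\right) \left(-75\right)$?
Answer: $-32175$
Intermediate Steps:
$\left(10 + \left(204 + 215\right)\right) \left(-75\right) = \left(10 + 419\right) \left(-75\right) = 429 \left(-75\right) = -32175$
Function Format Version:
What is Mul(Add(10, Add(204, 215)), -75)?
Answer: -32175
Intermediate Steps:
Mul(Add(10, Add(204, 215)), -75) = Mul(Add(10, 419), -75) = Mul(429, -75) = -32175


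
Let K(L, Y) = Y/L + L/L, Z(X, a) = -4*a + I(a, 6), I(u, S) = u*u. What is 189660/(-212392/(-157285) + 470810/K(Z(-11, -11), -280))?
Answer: -14915336550/53123688979 ≈ -0.28077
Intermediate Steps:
I(u, S) = u**2
Z(X, a) = a**2 - 4*a (Z(X, a) = -4*a + a**2 = a**2 - 4*a)
K(L, Y) = 1 + Y/L (K(L, Y) = Y/L + 1 = 1 + Y/L)
189660/(-212392/(-157285) + 470810/K(Z(-11, -11), -280)) = 189660/(-212392/(-157285) + 470810/(((-11*(-4 - 11) - 280)/((-11*(-4 - 11)))))) = 189660/(-212392*(-1/157285) + 470810/(((-11*(-15) - 280)/((-11*(-15)))))) = 189660/(212392/157285 + 470810/(((165 - 280)/165))) = 189660/(212392/157285 + 470810/(((1/165)*(-115)))) = 189660/(212392/157285 + 470810/(-23/33)) = 189660/(212392/157285 + 470810*(-33/23)) = 189660/(212392/157285 - 675510) = 189660/(-106247377958/157285) = 189660*(-157285/106247377958) = -14915336550/53123688979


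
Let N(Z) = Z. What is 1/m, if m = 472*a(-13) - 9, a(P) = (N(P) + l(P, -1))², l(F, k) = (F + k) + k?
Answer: 1/370039 ≈ 2.7024e-6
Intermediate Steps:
l(F, k) = F + 2*k
a(P) = (-2 + 2*P)² (a(P) = (P + (P + 2*(-1)))² = (P + (P - 2))² = (P + (-2 + P))² = (-2 + 2*P)²)
m = 370039 (m = 472*(4*(-1 - 13)²) - 9 = 472*(4*(-14)²) - 9 = 472*(4*196) - 9 = 472*784 - 9 = 370048 - 9 = 370039)
1/m = 1/370039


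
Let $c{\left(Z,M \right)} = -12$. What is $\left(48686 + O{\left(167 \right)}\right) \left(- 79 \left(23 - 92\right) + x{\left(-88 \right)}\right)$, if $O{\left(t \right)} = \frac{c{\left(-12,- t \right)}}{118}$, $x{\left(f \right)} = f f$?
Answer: $\frac{37902215260}{59} \approx 6.4241 \cdot 10^{8}$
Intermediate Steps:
$x{\left(f \right)} = f^{2}$
$O{\left(t \right)} = - \frac{6}{59}$ ($O{\left(t \right)} = - \frac{12}{118} = \left(-12\right) \frac{1}{118} = - \frac{6}{59}$)
$\left(48686 + O{\left(167 \right)}\right) \left(- 79 \left(23 - 92\right) + x{\left(-88 \right)}\right) = \left(48686 - \frac{6}{59}\right) \left(- 79 \left(23 - 92\right) + \left(-88\right)^{2}\right) = \frac{2872468 \left(\left(-79\right) \left(-69\right) + 7744\right)}{59} = \frac{2872468 \left(5451 + 7744\right)}{59} = \frac{2872468}{59} \cdot 13195 = \frac{37902215260}{59}$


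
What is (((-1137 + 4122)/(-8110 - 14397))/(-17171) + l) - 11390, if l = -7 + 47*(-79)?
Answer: -5839526898685/386467697 ≈ -15110.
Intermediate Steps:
l = -3720 (l = -7 - 3713 = -3720)
(((-1137 + 4122)/(-8110 - 14397))/(-17171) + l) - 11390 = (((-1137 + 4122)/(-8110 - 14397))/(-17171) - 3720) - 11390 = ((2985/(-22507))*(-1/17171) - 3720) - 11390 = ((2985*(-1/22507))*(-1/17171) - 3720) - 11390 = (-2985/22507*(-1/17171) - 3720) - 11390 = (2985/386467697 - 3720) - 11390 = -1437659829855/386467697 - 11390 = -5839526898685/386467697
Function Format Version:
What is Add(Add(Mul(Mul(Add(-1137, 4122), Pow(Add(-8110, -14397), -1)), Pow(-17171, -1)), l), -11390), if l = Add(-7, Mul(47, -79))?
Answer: Rational(-5839526898685, 386467697) ≈ -15110.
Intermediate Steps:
l = -3720 (l = Add(-7, -3713) = -3720)
Add(Add(Mul(Mul(Add(-1137, 4122), Pow(Add(-8110, -14397), -1)), Pow(-17171, -1)), l), -11390) = Add(Add(Mul(Mul(Add(-1137, 4122), Pow(Add(-8110, -14397), -1)), Pow(-17171, -1)), -3720), -11390) = Add(Add(Mul(Mul(2985, Pow(-22507, -1)), Rational(-1, 17171)), -3720), -11390) = Add(Add(Mul(Mul(2985, Rational(-1, 22507)), Rational(-1, 17171)), -3720), -11390) = Add(Add(Mul(Rational(-2985, 22507), Rational(-1, 17171)), -3720), -11390) = Add(Add(Rational(2985, 386467697), -3720), -11390) = Add(Rational(-1437659829855, 386467697), -11390) = Rational(-5839526898685, 386467697)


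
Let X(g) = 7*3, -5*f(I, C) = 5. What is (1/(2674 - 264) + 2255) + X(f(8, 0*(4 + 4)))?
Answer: 5485161/2410 ≈ 2276.0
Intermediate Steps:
f(I, C) = -1 (f(I, C) = -1/5*5 = -1)
X(g) = 21
(1/(2674 - 264) + 2255) + X(f(8, 0*(4 + 4))) = (1/(2674 - 264) + 2255) + 21 = (1/2410 + 2255) + 21 = 5434551/2410 + 21 = 5485161/2410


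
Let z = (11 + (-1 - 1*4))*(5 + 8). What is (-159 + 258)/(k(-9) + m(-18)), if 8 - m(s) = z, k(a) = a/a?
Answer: -33/23 ≈ -1.4348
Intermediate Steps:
k(a) = 1
z = 78 (z = (11 + (-1 - 4))*13 = (11 - 5)*13 = 6*13 = 78)
m(s) = -70 (m(s) = 8 - 1*78 = 8 - 78 = -70)
(-159 + 258)/(k(-9) + m(-18)) = (-159 + 258)/(1 - 70) = 99/(-69) = 99*(-1/69) = -33/23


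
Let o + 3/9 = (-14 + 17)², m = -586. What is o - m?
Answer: 1784/3 ≈ 594.67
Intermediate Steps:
o = 26/3 (o = -⅓ + (-14 + 17)² = -⅓ + 3² = -⅓ + 9 = 26/3 ≈ 8.6667)
o - m = 26/3 - 1*(-586) = 26/3 + 586 = 1784/3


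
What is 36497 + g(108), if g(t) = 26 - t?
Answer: 36415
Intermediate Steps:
36497 + g(108) = 36497 + (26 - 1*108) = 36497 + (26 - 108) = 36497 - 82 = 36415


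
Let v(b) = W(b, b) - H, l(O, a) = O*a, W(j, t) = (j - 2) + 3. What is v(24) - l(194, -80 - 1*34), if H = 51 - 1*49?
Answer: 22139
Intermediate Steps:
W(j, t) = 1 + j (W(j, t) = (-2 + j) + 3 = 1 + j)
H = 2 (H = 51 - 49 = 2)
v(b) = -1 + b (v(b) = (1 + b) - 1*2 = (1 + b) - 2 = -1 + b)
v(24) - l(194, -80 - 1*34) = (-1 + 24) - 194*(-80 - 1*34) = 23 - 194*(-80 - 34) = 23 - 194*(-114) = 23 - 1*(-22116) = 23 + 22116 = 22139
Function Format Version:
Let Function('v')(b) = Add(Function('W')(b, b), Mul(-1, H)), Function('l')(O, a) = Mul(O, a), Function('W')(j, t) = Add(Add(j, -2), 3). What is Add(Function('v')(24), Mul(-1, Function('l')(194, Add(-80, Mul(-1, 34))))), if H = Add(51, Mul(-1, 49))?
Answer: 22139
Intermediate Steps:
Function('W')(j, t) = Add(1, j) (Function('W')(j, t) = Add(Add(-2, j), 3) = Add(1, j))
H = 2 (H = Add(51, -49) = 2)
Function('v')(b) = Add(-1, b) (Function('v')(b) = Add(Add(1, b), Mul(-1, 2)) = Add(Add(1, b), -2) = Add(-1, b))
Add(Function('v')(24), Mul(-1, Function('l')(194, Add(-80, Mul(-1, 34))))) = Add(Add(-1, 24), Mul(-1, Mul(194, Add(-80, Mul(-1, 34))))) = Add(23, Mul(-1, Mul(194, Add(-80, -34)))) = Add(23, Mul(-1, Mul(194, -114))) = Add(23, Mul(-1, -22116)) = Add(23, 22116) = 22139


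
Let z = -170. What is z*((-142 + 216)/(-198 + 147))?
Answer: 740/3 ≈ 246.67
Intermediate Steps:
z*((-142 + 216)/(-198 + 147)) = -170*(-142 + 216)/(-198 + 147) = -12580/(-51) = -12580*(-1)/51 = -170*(-74/51) = 740/3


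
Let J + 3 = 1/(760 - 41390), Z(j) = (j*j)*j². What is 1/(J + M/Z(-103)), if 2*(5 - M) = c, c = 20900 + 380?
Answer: -4572942295030/13719371536021 ≈ -0.33332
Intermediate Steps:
c = 21280
M = -10635 (M = 5 - ½*21280 = 5 - 10640 = -10635)
Z(j) = j⁴ (Z(j) = j²*j² = j⁴)
J = -121891/40630 (J = -3 + 1/(760 - 41390) = -3 + 1/(-40630) = -3 - 1/40630 = -121891/40630 ≈ -3.0000)
1/(J + M/Z(-103)) = 1/(-121891/40630 - 10635/((-103)⁴)) = 1/(-121891/40630 - 10635/112550881) = 1/(-13719371536021/4572942295030) = -4572942295030/13719371536021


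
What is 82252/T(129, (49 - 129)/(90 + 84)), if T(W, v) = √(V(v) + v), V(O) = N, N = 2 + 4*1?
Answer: 41126*√41934/241 ≈ 34945.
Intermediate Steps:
N = 6 (N = 2 + 4 = 6)
V(O) = 6
T(W, v) = √(6 + v)
82252/T(129, (49 - 129)/(90 + 84)) = 82252/(√(6 + (49 - 129)/(90 + 84))) = 82252/(√(6 - 80/174)) = 82252/(√(6 - 80*1/174)) = 82252/(√(6 - 40/87)) = 82252/(√(482/87)) = 82252/((√41934/87)) = 82252*(√41934/482) = 41126*√41934/241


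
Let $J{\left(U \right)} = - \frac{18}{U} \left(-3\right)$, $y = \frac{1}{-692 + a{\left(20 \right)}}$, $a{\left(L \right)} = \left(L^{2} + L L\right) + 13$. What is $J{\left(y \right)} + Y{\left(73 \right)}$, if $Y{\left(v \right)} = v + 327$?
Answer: $6934$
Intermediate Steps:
$Y{\left(v \right)} = 327 + v$
$a{\left(L \right)} = 13 + 2 L^{2}$ ($a{\left(L \right)} = \left(L^{2} + L^{2}\right) + 13 = 2 L^{2} + 13 = 13 + 2 L^{2}$)
$y = \frac{1}{121}$ ($y = \frac{1}{-692 + \left(13 + 2 \cdot 20^{2}\right)} = \frac{1}{-692 + \left(13 + 2 \cdot 400\right)} = \frac{1}{-692 + \left(13 + 800\right)} = \frac{1}{-692 + 813} = \frac{1}{121} \approx 0.0082645$)
$J{\left(U \right)} = \frac{54}{U}$
$J{\left(y \right)} + Y{\left(73 \right)} = 54 \frac{1}{\frac{1}{121}} + \left(327 + 73\right) = 54 \cdot 121 + 400 = 6534 + 400 = 6934$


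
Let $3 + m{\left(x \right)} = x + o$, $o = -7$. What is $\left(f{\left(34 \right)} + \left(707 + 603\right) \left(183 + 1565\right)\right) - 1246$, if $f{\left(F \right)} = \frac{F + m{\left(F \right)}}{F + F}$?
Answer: $\frac{77813585}{34} \approx 2.2886 \cdot 10^{6}$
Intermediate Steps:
$m{\left(x \right)} = -10 + x$ ($m{\left(x \right)} = -3 + \left(x - 7\right) = -3 + \left(-7 + x\right) = -10 + x$)
$f{\left(F \right)} = \frac{-10 + 2 F}{2 F}$ ($f{\left(F \right)} = \frac{F + \left(-10 + F\right)}{F + F} = \frac{-10 + 2 F}{2 F}$)
$\left(f{\left(34 \right)} + \left(707 + 603\right) \left(183 + 1565\right)\right) - 1246 = \left(\frac{-5 + 34}{34} + \left(707 + 603\right) \left(183 + 1565\right)\right) - 1246 = \left(\frac{1}{34} \cdot 29 + 1310 \cdot 1748\right) - 1246 = \left(\frac{29}{34} + 2289880\right) - 1246 = \frac{77855949}{34} - 1246 = \frac{77813585}{34}$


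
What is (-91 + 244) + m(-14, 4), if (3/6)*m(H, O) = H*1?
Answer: 125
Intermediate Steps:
m(H, O) = 2*H (m(H, O) = 2*(H*1) = 2*H)
(-91 + 244) + m(-14, 4) = (-91 + 244) + 2*(-14) = 153 - 28 = 125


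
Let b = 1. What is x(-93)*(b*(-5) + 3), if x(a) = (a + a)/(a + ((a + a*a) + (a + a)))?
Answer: 4/89 ≈ 0.044944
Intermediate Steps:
x(a) = 2*a/(a² + 4*a) (x(a) = (2*a)/(a + ((a + a²) + 2*a)) = (2*a)/(a + (a² + 3*a)) = (2*a)/(a² + 4*a) = 2*a/(a² + 4*a))
x(-93)*(b*(-5) + 3) = (2/(4 - 93))*(1*(-5) + 3) = (2/(-89))*(-5 + 3) = (2*(-1/89))*(-2) = -2/89*(-2) = 4/89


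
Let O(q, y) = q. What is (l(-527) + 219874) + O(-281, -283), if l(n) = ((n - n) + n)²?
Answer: 497322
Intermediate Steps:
l(n) = n² (l(n) = (0 + n)² = n²)
(l(-527) + 219874) + O(-281, -283) = ((-527)² + 219874) - 281 = (277729 + 219874) - 281 = 497603 - 281 = 497322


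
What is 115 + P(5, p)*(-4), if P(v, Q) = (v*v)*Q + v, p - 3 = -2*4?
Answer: 595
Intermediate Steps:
p = -5 (p = 3 - 2*4 = 3 - 8 = -5)
P(v, Q) = v + Q*v**2 (P(v, Q) = v**2*Q + v = Q*v**2 + v = v + Q*v**2)
115 + P(5, p)*(-4) = 115 + (5*(1 - 5*5))*(-4) = 115 + (5*(1 - 25))*(-4) = 115 + (5*(-24))*(-4) = 115 - 120*(-4) = 115 + 480 = 595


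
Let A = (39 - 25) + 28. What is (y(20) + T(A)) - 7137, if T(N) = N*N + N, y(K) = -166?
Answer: -5497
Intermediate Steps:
A = 42 (A = 14 + 28 = 42)
T(N) = N + N² (T(N) = N² + N = N + N²)
(y(20) + T(A)) - 7137 = (-166 + 42*(1 + 42)) - 7137 = (-166 + 42*43) - 7137 = (-166 + 1806) - 7137 = 1640 - 7137 = -5497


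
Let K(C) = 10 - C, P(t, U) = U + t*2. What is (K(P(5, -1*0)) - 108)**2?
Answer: 11664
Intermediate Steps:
P(t, U) = U + 2*t
(K(P(5, -1*0)) - 108)**2 = ((10 - (-1*0 + 2*5)) - 108)**2 = ((10 - (0 + 10)) - 108)**2 = ((10 - 1*10) - 108)**2 = ((10 - 10) - 108)**2 = (0 - 108)**2 = (-108)**2 = 11664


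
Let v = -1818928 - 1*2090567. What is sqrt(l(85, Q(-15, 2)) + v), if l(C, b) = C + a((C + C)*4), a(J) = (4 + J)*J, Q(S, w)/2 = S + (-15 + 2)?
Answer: I*sqrt(3444290) ≈ 1855.9*I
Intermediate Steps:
Q(S, w) = -26 + 2*S (Q(S, w) = 2*(S + (-15 + 2)) = 2*(S - 13) = 2*(-13 + S) = -26 + 2*S)
a(J) = J*(4 + J)
l(C, b) = C + 8*C*(4 + 8*C) (l(C, b) = C + ((C + C)*4)*(4 + (C + C)*4) = C + ((2*C)*4)*(4 + (2*C)*4) = C + (8*C)*(4 + 8*C) = C + 8*C*(4 + 8*C))
v = -3909495 (v = -1818928 - 2090567 = -3909495)
sqrt(l(85, Q(-15, 2)) + v) = sqrt(85*(33 + 64*85) - 3909495) = sqrt(85*(33 + 5440) - 3909495) = sqrt(85*5473 - 3909495) = sqrt(465205 - 3909495) = sqrt(-3444290) = I*sqrt(3444290)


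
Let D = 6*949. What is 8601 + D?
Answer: 14295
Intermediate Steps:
D = 5694
8601 + D = 8601 + 5694 = 14295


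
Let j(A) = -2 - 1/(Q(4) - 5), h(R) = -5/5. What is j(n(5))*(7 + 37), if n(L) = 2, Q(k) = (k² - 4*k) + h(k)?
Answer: -242/3 ≈ -80.667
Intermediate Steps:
h(R) = -1 (h(R) = -5*⅕ = -1)
Q(k) = -1 + k² - 4*k (Q(k) = (k² - 4*k) - 1 = -1 + k² - 4*k)
j(A) = -11/6 (j(A) = -2 - 1/((-1 + 4² - 4*4) - 5) = -2 - 1/((-1 + 16 - 16) - 5) = -2 - 1/(-1 - 5) = -2 - 1/(-6) = -2 - 1*(-⅙) = -2 + ⅙ = -11/6)
j(n(5))*(7 + 37) = -11*(7 + 37)/6 = -11/6*44 = -242/3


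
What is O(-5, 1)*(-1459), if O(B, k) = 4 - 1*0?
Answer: -5836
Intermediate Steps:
O(B, k) = 4 (O(B, k) = 4 + 0 = 4)
O(-5, 1)*(-1459) = 4*(-1459) = -5836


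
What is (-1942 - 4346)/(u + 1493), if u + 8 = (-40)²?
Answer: -6288/3085 ≈ -2.0382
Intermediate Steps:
u = 1592 (u = -8 + (-40)² = -8 + 1600 = 1592)
(-1942 - 4346)/(u + 1493) = (-1942 - 4346)/(1592 + 1493) = -6288/3085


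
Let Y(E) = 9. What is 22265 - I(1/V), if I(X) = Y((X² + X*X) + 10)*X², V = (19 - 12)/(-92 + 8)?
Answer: 20969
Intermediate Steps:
V = -1/12 (V = 7/(-84) = 7*(-1/84) = -1/12 ≈ -0.083333)
I(X) = 9*X²
22265 - I(1/V) = 22265 - 9*(1/(-1/12))² = 22265 - 9*(-12)² = 22265 - 9*144 = 22265 - 1*1296 = 22265 - 1296 = 20969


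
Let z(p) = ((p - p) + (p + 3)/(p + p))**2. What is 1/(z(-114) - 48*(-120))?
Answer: 5776/33271129 ≈ 0.00017360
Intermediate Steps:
z(p) = (3 + p)**2/(4*p**2) (z(p) = (0 + (3 + p)/((2*p)))**2 = (0 + (3 + p)*(1/(2*p)))**2 = (0 + (3 + p)/(2*p))**2 = ((3 + p)/(2*p))**2 = (3 + p)**2/(4*p**2))
1/(z(-114) - 48*(-120)) = 1/((1/4)*(3 - 114)**2/(-114)**2 - 48*(-120)) = 1/((1/4)*(1/12996)*(-111)**2 + 5760) = 1/((1/4)*(1/12996)*12321 + 5760) = 1/(1369/5776 + 5760) = 1/(33271129/5776) = 5776/33271129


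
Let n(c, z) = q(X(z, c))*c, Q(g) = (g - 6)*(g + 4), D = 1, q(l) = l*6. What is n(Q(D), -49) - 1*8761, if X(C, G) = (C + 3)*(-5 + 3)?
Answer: -22561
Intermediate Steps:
X(C, G) = -6 - 2*C (X(C, G) = (3 + C)*(-2) = -6 - 2*C)
q(l) = 6*l
Q(g) = (-6 + g)*(4 + g)
n(c, z) = c*(-36 - 12*z) (n(c, z) = (6*(-6 - 2*z))*c = (-36 - 12*z)*c = c*(-36 - 12*z))
n(Q(D), -49) - 1*8761 = -12*(-24 + 1² - 2*1)*(3 - 49) - 1*8761 = -12*(-24 + 1 - 2)*(-46) - 8761 = -12*(-25)*(-46) - 8761 = -13800 - 8761 = -22561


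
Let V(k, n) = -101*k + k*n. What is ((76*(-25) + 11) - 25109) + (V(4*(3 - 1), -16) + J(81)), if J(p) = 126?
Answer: -27808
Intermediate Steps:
((76*(-25) + 11) - 25109) + (V(4*(3 - 1), -16) + J(81)) = ((76*(-25) + 11) - 25109) + ((4*(3 - 1))*(-101 - 16) + 126) = ((-1900 + 11) - 25109) + ((4*2)*(-117) + 126) = (-1889 - 25109) + (8*(-117) + 126) = -26998 + (-936 + 126) = -26998 - 810 = -27808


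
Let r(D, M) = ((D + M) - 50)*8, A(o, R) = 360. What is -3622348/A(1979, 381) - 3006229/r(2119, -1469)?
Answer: -153912607/14400 ≈ -10688.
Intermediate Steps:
r(D, M) = -400 + 8*D + 8*M (r(D, M) = (-50 + D + M)*8 = -400 + 8*D + 8*M)
-3622348/A(1979, 381) - 3006229/r(2119, -1469) = -3622348/360 - 3006229/(-400 + 8*2119 + 8*(-1469)) = -3622348*1/360 - 3006229/(-400 + 16952 - 11752) = -905587/90 - 3006229/4800 = -153912607/14400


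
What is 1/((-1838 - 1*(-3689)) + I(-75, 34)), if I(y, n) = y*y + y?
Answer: 1/7401 ≈ 0.00013512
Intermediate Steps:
I(y, n) = y + y² (I(y, n) = y² + y = y + y²)
1/((-1838 - 1*(-3689)) + I(-75, 34)) = 1/((-1838 - 1*(-3689)) - 75*(1 - 75)) = 1/((-1838 + 3689) - 75*(-74)) = 1/(1851 + 5550) = 1/7401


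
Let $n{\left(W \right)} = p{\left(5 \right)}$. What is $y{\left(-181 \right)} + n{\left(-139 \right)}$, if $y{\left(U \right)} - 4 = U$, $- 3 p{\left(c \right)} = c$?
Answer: $- \frac{536}{3} \approx -178.67$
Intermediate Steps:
$p{\left(c \right)} = - \frac{c}{3}$
$y{\left(U \right)} = 4 + U$
$n{\left(W \right)} = - \frac{5}{3}$ ($n{\left(W \right)} = \left(- \frac{1}{3}\right) 5 = - \frac{5}{3}$)
$y{\left(-181 \right)} + n{\left(-139 \right)} = \left(4 - 181\right) - \frac{5}{3} = -177 - \frac{5}{3} = - \frac{536}{3}$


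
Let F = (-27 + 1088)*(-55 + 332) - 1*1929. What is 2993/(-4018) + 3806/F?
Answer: -5235169/7153216 ≈ -0.73186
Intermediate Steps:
F = 291968 (F = 1061*277 - 1929 = 293897 - 1929 = 291968)
2993/(-4018) + 3806/F = 2993/(-4018) + 3806/291968 = 2993*(-1/4018) + 3806*(1/291968) = -73/98 + 1903/145984 = -5235169/7153216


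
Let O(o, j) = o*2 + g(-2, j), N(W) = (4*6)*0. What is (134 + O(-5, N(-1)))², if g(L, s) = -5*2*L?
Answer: 20736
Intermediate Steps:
N(W) = 0 (N(W) = 24*0 = 0)
g(L, s) = -10*L
O(o, j) = 20 + 2*o (O(o, j) = o*2 - 10*(-2) = 2*o + 20 = 20 + 2*o)
(134 + O(-5, N(-1)))² = (134 + (20 + 2*(-5)))² = (134 + (20 - 10))² = (134 + 10)² = 144² = 20736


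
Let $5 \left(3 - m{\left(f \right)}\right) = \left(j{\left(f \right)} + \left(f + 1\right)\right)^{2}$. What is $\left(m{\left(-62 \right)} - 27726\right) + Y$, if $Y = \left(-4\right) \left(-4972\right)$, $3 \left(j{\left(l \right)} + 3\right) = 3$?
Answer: $- \frac{43144}{5} \approx -8628.8$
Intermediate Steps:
$j{\left(l \right)} = -2$ ($j{\left(l \right)} = -3 + \frac{1}{3} \cdot 3 = -3 + 1 = -2$)
$Y = 19888$
$m{\left(f \right)} = 3 - \frac{\left(-1 + f\right)^{2}}{5}$ ($m{\left(f \right)} = 3 - \frac{\left(-2 + \left(f + 1\right)\right)^{2}}{5} = 3 - \frac{\left(-2 + \left(1 + f\right)\right)^{2}}{5} = 3 - \frac{\left(-1 + f\right)^{2}}{5}$)
$\left(m{\left(-62 \right)} - 27726\right) + Y = \left(\left(3 - \frac{\left(-1 - 62\right)^{2}}{5}\right) - 27726\right) + 19888 = \left(\left(3 - \frac{\left(-63\right)^{2}}{5}\right) - 27726\right) + 19888 = \left(\left(3 - \frac{3969}{5}\right) - 27726\right) + 19888 = \left(- \frac{3954}{5} - 27726\right) + 19888 = - \frac{142584}{5} + 19888 = - \frac{43144}{5}$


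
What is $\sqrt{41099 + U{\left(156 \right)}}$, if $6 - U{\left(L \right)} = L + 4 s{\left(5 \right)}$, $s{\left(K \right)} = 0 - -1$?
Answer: $\sqrt{40945} \approx 202.35$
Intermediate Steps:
$s{\left(K \right)} = 1$ ($s{\left(K \right)} = 0 + 1 = 1$)
$U{\left(L \right)} = 2 - L$ ($U{\left(L \right)} = 6 - \left(L + 4 \cdot 1\right) = 6 - \left(L + 4\right) = 6 - \left(4 + L\right) = 2 - L$)
$\sqrt{41099 + U{\left(156 \right)}} = \sqrt{41099 + \left(2 - 156\right)} = \sqrt{41099 - 154} = \sqrt{40945}$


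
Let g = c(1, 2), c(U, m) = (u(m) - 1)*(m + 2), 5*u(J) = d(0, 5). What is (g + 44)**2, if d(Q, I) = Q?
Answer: 1600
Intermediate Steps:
u(J) = 0 (u(J) = (1/5)*0 = 0)
c(U, m) = -2 - m (c(U, m) = (0 - 1)*(m + 2) = -(2 + m) = -2 - m)
g = -4 (g = -2 - 1*2 = -2 - 2 = -4)
(g + 44)**2 = (-4 + 44)**2 = 40**2 = 1600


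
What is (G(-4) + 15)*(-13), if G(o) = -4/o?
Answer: -208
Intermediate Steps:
(G(-4) + 15)*(-13) = (-4/(-4) + 15)*(-13) = (-4*(-1/4) + 15)*(-13) = (1 + 15)*(-13) = 16*(-13) = -208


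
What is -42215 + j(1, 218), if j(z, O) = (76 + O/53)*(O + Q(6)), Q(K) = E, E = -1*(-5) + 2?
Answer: -1282045/53 ≈ -24190.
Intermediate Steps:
E = 7 (E = 5 + 2 = 7)
Q(K) = 7
j(z, O) = (7 + O)*(76 + O/53) (j(z, O) = (76 + O/53)*(O + 7) = (76 + O*(1/53))*(7 + O) = (76 + O/53)*(7 + O) = (7 + O)*(76 + O/53))
-42215 + j(1, 218) = -42215 + (532 + (1/53)*218² + (4035/53)*218) = -42215 + (532 + (1/53)*47524 + 879630/53) = -42215 + (532 + 47524/53 + 879630/53) = -42215 + 955350/53 = -1282045/53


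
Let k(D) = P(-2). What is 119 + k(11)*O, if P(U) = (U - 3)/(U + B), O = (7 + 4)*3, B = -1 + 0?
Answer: 174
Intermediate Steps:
B = -1
O = 33 (O = 11*3 = 33)
P(U) = (-3 + U)/(-1 + U) (P(U) = (U - 3)/(U - 1) = (-3 + U)/(-1 + U))
k(D) = 5/3 (k(D) = (-3 - 2)/(-1 - 2) = -5/(-3) = -⅓*(-5) = 5/3)
119 + k(11)*O = 119 + (5/3)*33 = 119 + 55 = 174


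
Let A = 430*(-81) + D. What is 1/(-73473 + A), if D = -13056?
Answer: -1/121359 ≈ -8.2400e-6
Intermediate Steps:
A = -47886 (A = 430*(-81) - 13056 = -34830 - 13056 = -47886)
1/(-73473 + A) = 1/(-73473 - 47886) = 1/(-121359) = -1/121359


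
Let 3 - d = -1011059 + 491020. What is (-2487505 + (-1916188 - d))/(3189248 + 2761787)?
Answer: -984747/1190207 ≈ -0.82737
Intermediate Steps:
d = 520042 (d = 3 - (-1011059 + 491020) = 3 - 1*(-520039) = 3 + 520039 = 520042)
(-2487505 + (-1916188 - d))/(3189248 + 2761787) = (-2487505 + (-1916188 - 1*520042))/(3189248 + 2761787) = (-2487505 + (-1916188 - 520042))/5951035 = (-2487505 - 2436230)*(1/5951035) = -4923735*1/5951035 = -984747/1190207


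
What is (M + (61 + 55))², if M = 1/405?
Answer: 2207214361/164025 ≈ 13457.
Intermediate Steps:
M = 1/405 ≈ 0.0024691
(M + (61 + 55))² = (1/405 + (61 + 55))² = (1/405 + 116)² = (46981/405)² = 2207214361/164025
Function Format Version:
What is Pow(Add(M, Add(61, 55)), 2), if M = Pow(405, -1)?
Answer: Rational(2207214361, 164025) ≈ 13457.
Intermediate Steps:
M = Rational(1, 405) ≈ 0.0024691
Pow(Add(M, Add(61, 55)), 2) = Pow(Add(Rational(1, 405), Add(61, 55)), 2) = Pow(Add(Rational(1, 405), 116), 2) = Pow(Rational(46981, 405), 2) = Rational(2207214361, 164025)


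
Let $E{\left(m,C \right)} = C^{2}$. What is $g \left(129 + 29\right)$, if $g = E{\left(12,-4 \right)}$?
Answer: $2528$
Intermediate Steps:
$g = 16$ ($g = \left(-4\right)^{2} = 16$)
$g \left(129 + 29\right) = 16 \left(129 + 29\right) = 16 \cdot 158 = 2528$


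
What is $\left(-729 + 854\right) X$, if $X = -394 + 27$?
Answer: $-45875$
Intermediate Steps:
$X = -367$
$\left(-729 + 854\right) X = \left(-729 + 854\right) \left(-367\right) = 125 \left(-367\right) = -45875$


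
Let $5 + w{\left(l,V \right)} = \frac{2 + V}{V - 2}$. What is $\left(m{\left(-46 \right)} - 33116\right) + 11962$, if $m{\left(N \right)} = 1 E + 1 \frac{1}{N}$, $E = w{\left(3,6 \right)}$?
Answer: $- \frac{973223}{46} \approx -21157.0$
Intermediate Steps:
$w{\left(l,V \right)} = -5 + \frac{2 + V}{-2 + V}$ ($w{\left(l,V \right)} = -5 + \frac{2 + V}{V - 2} = -5 + \frac{2 + V}{-2 + V}$)
$E = -3$ ($E = \frac{4 \left(3 - 6\right)}{-2 + 6} = \frac{4 \left(3 - 6\right)}{4} = 4 \cdot \frac{1}{4} \left(-3\right) = -3$)
$m{\left(N \right)} = -3 + \frac{1}{N}$ ($m{\left(N \right)} = 1 \left(-3\right) + 1 \frac{1}{N} = -3 + \frac{1}{N}$)
$\left(m{\left(-46 \right)} - 33116\right) + 11962 = \left(\left(-3 + \frac{1}{-46}\right) - 33116\right) + 11962 = \left(\left(-3 - \frac{1}{46}\right) - 33116\right) + 11962 = \left(- \frac{139}{46} - 33116\right) + 11962 = - \frac{1523475}{46} + 11962 = - \frac{973223}{46}$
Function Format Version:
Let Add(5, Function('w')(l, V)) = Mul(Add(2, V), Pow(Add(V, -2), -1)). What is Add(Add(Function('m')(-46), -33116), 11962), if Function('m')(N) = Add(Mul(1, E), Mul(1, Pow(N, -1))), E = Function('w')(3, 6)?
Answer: Rational(-973223, 46) ≈ -21157.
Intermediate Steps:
Function('w')(l, V) = Add(-5, Mul(Pow(Add(-2, V), -1), Add(2, V))) (Function('w')(l, V) = Add(-5, Mul(Add(2, V), Pow(Add(V, -2), -1))) = Add(-5, Mul(Add(2, V), Pow(Add(-2, V), -1))) = Add(-5, Mul(Pow(Add(-2, V), -1), Add(2, V))))
E = -3 (E = Mul(4, Pow(Add(-2, 6), -1), Add(3, Mul(-1, 6))) = Mul(4, Pow(4, -1), Add(3, -6)) = Mul(4, Rational(1, 4), -3) = -3)
Function('m')(N) = Add(-3, Pow(N, -1)) (Function('m')(N) = Add(Mul(1, -3), Mul(1, Pow(N, -1))) = Add(-3, Pow(N, -1)))
Add(Add(Function('m')(-46), -33116), 11962) = Add(Add(Add(-3, Pow(-46, -1)), -33116), 11962) = Add(Add(Add(-3, Rational(-1, 46)), -33116), 11962) = Add(Add(Rational(-139, 46), -33116), 11962) = Add(Rational(-1523475, 46), 11962) = Rational(-973223, 46)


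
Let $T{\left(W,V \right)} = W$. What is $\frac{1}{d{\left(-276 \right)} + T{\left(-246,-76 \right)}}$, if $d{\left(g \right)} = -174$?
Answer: $- \frac{1}{420} \approx -0.002381$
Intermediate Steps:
$\frac{1}{d{\left(-276 \right)} + T{\left(-246,-76 \right)}} = \frac{1}{-174 - 246} = \frac{1}{-420} = - \frac{1}{420}$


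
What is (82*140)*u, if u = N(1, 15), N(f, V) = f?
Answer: 11480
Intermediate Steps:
u = 1
(82*140)*u = (82*140)*1 = 11480*1 = 11480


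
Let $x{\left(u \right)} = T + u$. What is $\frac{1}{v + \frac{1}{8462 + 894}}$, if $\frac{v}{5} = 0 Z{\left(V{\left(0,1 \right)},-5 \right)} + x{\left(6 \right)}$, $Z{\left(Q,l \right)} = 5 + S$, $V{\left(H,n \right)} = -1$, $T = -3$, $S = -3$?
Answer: $\frac{9356}{140341} \approx 0.066666$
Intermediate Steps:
$x{\left(u \right)} = -3 + u$
$Z{\left(Q,l \right)} = 2$ ($Z{\left(Q,l \right)} = 5 - 3 = 2$)
$v = 15$ ($v = 5 \left(0 \cdot 2 + \left(-3 + 6\right)\right) = 5 \left(0 + 3\right) = 5 \cdot 3 = 15$)
$\frac{1}{v + \frac{1}{8462 + 894}} = \frac{1}{15 + \frac{1}{8462 + 894}} = \frac{1}{15 + \frac{1}{9356}} = \frac{1}{\frac{140341}{9356}} = \frac{9356}{140341}$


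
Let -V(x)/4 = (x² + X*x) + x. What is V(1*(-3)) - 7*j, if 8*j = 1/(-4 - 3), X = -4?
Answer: -575/8 ≈ -71.875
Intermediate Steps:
j = -1/56 (j = 1/(8*(-4 - 3)) = (⅛)/(-7) = (⅛)*(-⅐) = -1/56 ≈ -0.017857)
V(x) = -4*x² + 12*x (V(x) = -4*((x² - 4*x) + x) = -4*(x² - 3*x) = -4*x² + 12*x)
V(1*(-3)) - 7*j = 4*(1*(-3))*(3 - (-3)) - 7*(-1/56) = 4*(-3)*(3 - 1*(-3)) + ⅛ = 4*(-3)*(3 + 3) + ⅛ = 4*(-3)*6 + ⅛ = -72 + ⅛ = -575/8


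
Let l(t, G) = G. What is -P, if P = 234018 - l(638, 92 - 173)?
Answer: -234099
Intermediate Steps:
P = 234099 (P = 234018 - (92 - 173) = 234018 - 1*(-81) = 234018 + 81 = 234099)
-P = -1*234099 = -234099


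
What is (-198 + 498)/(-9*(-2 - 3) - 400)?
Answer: -60/71 ≈ -0.84507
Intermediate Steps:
(-198 + 498)/(-9*(-2 - 3) - 400) = 300/(-9*(-5) - 400) = 300/(45 - 400) = 300/(-355) = 300*(-1/355) = -60/71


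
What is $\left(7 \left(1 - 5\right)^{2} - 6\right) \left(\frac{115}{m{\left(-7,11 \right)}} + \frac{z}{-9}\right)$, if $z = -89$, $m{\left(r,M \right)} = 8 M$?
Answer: $\frac{469951}{396} \approx 1186.7$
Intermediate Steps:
$\left(7 \left(1 - 5\right)^{2} - 6\right) \left(\frac{115}{m{\left(-7,11 \right)}} + \frac{z}{-9}\right) = \left(7 \left(1 - 5\right)^{2} - 6\right) \left(\frac{115}{8 \cdot 11} - \frac{89}{-9}\right) = \left(7 \left(-4\right)^{2} - 6\right) \left(\frac{115}{88} - - \frac{89}{9}\right) = \left(7 \cdot 16 - 6\right) \left(115 \cdot \frac{1}{88} + \frac{89}{9}\right) = \left(112 - 6\right) \left(\frac{115}{88} + \frac{89}{9}\right) = 106 \cdot \frac{8867}{792} = \frac{469951}{396}$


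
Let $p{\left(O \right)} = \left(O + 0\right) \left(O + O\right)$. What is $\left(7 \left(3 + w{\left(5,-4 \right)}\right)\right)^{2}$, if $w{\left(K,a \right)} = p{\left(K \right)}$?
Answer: $137641$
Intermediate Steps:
$p{\left(O \right)} = 2 O^{2}$ ($p{\left(O \right)} = O 2 O = 2 O^{2}$)
$w{\left(K,a \right)} = 2 K^{2}$
$\left(7 \left(3 + w{\left(5,-4 \right)}\right)\right)^{2} = \left(7 \left(3 + 2 \cdot 5^{2}\right)\right)^{2} = \left(7 \left(3 + 2 \cdot 25\right)\right)^{2} = \left(7 \left(3 + 50\right)\right)^{2} = \left(7 \cdot 53\right)^{2} = 371^{2} = 137641$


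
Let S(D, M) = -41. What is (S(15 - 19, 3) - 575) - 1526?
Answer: -2142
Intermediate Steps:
(S(15 - 19, 3) - 575) - 1526 = (-41 - 575) - 1526 = -616 - 1526 = -2142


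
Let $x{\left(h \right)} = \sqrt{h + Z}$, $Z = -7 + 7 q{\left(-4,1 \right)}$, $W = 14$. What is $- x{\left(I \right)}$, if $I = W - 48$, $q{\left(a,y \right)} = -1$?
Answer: $- 4 i \sqrt{3} \approx - 6.9282 i$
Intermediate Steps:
$I = -34$ ($I = 14 - 48 = -34$)
$Z = -14$ ($Z = -7 + 7 \left(-1\right) = -7 - 7 = -14$)
$x{\left(h \right)} = \sqrt{-14 + h}$ ($x{\left(h \right)} = \sqrt{h - 14} = \sqrt{-14 + h}$)
$- x{\left(I \right)} = - \sqrt{-14 - 34} = - \sqrt{-48} = - 4 i \sqrt{3}$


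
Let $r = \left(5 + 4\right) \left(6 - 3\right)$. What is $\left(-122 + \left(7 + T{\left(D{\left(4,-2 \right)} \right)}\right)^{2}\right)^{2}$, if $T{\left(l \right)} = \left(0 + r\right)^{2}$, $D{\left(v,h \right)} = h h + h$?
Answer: $293302397476$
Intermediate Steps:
$D{\left(v,h \right)} = h + h^{2}$ ($D{\left(v,h \right)} = h^{2} + h = h + h^{2}$)
$r = 27$ ($r = 9 \cdot 3 = 27$)
$T{\left(l \right)} = 729$ ($T{\left(l \right)} = \left(0 + 27\right)^{2} = 27^{2} = 729$)
$\left(-122 + \left(7 + T{\left(D{\left(4,-2 \right)} \right)}\right)^{2}\right)^{2} = \left(-122 + \left(7 + 729\right)^{2}\right)^{2} = \left(-122 + 736^{2}\right)^{2} = \left(-122 + 541696\right)^{2} = 541574^{2} = 293302397476$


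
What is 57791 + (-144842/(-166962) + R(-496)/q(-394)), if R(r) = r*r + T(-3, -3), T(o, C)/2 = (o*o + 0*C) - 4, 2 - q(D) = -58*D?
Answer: 55109904792847/953770425 ≈ 57781.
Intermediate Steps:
q(D) = 2 + 58*D (q(D) = 2 - (-58)*D = 2 + 58*D)
T(o, C) = -8 + 2*o² (T(o, C) = 2*((o*o + 0*C) - 4) = 2*((o² + 0) - 4) = 2*(o² - 4) = 2*(-4 + o²) = -8 + 2*o²)
R(r) = 10 + r² (R(r) = r*r + (-8 + 2*(-3)²) = r² + (-8 + 2*9) = r² + (-8 + 18) = r² + 10 = 10 + r²)
57791 + (-144842/(-166962) + R(-496)/q(-394)) = 57791 + (-144842/(-166962) + (10 + (-496)²)/(2 + 58*(-394))) = 57791 + (-144842*(-1/166962) + (10 + 246016)/(2 - 22852)) = 57791 + (72421/83481 + 246026/(-22850)) = 57791 + (72421/83481 + 246026*(-1/22850)) = 57791 + (72421/83481 - 123013/11425) = 57791 - 9441838328/953770425 = 55109904792847/953770425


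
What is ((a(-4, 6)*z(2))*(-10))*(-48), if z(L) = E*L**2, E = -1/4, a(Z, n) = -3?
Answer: 1440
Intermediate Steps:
E = -1/4 (E = -1*1/4 = -1/4 ≈ -0.25000)
z(L) = -L**2/4
((a(-4, 6)*z(2))*(-10))*(-48) = (-(-3)*2**2/4*(-10))*(-48) = (-(-3)*4/4*(-10))*(-48) = (-3*(-1)*(-10))*(-48) = (3*(-10))*(-48) = -30*(-48) = 1440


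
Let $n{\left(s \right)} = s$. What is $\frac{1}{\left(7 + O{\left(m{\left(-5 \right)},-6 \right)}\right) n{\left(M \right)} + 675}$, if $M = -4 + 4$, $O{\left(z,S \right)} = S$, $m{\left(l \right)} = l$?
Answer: $\frac{1}{675} \approx 0.0014815$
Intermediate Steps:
$M = 0$
$\frac{1}{\left(7 + O{\left(m{\left(-5 \right)},-6 \right)}\right) n{\left(M \right)} + 675} = \frac{1}{\left(7 - 6\right) 0 + 675} = \frac{1}{1 \cdot 0 + 675} = \frac{1}{0 + 675} = \frac{1}{675}$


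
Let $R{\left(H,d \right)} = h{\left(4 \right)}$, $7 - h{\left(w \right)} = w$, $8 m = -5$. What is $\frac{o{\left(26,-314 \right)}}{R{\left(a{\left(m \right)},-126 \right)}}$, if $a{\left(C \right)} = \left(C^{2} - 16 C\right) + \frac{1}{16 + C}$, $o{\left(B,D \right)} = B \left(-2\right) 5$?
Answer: $- \frac{260}{3} \approx -86.667$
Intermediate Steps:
$m = - \frac{5}{8}$ ($m = \frac{1}{8} \left(-5\right) = - \frac{5}{8} \approx -0.625$)
$h{\left(w \right)} = 7 - w$
$o{\left(B,D \right)} = - 10 B$ ($o{\left(B,D \right)} = - 2 B 5 = - 10 B$)
$a{\left(C \right)} = C^{2} + \frac{1}{16 + C} - 16 C$
$R{\left(H,d \right)} = 3$ ($R{\left(H,d \right)} = 7 - 4 = 3$)
$\frac{o{\left(26,-314 \right)}}{R{\left(a{\left(m \right)},-126 \right)}} = \frac{\left(-10\right) 26}{3} = \left(-260\right) \frac{1}{3} = - \frac{260}{3}$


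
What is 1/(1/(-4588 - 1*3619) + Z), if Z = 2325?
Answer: 8207/19081274 ≈ 0.00043011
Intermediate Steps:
1/(1/(-4588 - 1*3619) + Z) = 1/(1/(-4588 - 1*3619) + 2325) = 1/(1/(-4588 - 3619) + 2325) = 1/(1/(-8207) + 2325) = 1/(-1/8207 + 2325) = 1/(19081274/8207) = 8207/19081274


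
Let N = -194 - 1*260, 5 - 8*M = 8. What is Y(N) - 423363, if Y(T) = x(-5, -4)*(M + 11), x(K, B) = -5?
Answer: -3387329/8 ≈ -4.2342e+5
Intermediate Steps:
M = -3/8 (M = 5/8 - ⅛*8 = 5/8 - 1 = -3/8 ≈ -0.37500)
N = -454 (N = -194 - 260 = -454)
Y(T) = -425/8 (Y(T) = -5*(-3/8 + 11) = -5*85/8 = -425/8)
Y(N) - 423363 = -425/8 - 423363 = -3387329/8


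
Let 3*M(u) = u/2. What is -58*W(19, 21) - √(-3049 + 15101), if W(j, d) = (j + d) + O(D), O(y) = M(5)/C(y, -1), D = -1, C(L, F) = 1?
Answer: -7105/3 - 2*√3013 ≈ -2478.1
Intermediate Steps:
M(u) = u/6 (M(u) = (u/2)/3 = u/6)
O(y) = ⅚ (O(y) = ((⅙)*5)/1 = (⅚)*1 = ⅚)
W(j, d) = ⅚ + d + j (W(j, d) = (j + d) + ⅚ = (d + j) + ⅚ = ⅚ + d + j)
-58*W(19, 21) - √(-3049 + 15101) = -58*(⅚ + 21 + 19) - √(-3049 + 15101) = -58*245/6 - √12052 = -7105/3 - 2*√3013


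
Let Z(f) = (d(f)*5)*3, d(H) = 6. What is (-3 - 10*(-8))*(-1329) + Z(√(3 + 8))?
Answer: -102243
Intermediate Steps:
Z(f) = 90 (Z(f) = (6*5)*3 = 30*3 = 90)
(-3 - 10*(-8))*(-1329) + Z(√(3 + 8)) = (-3 - 10*(-8))*(-1329) + 90 = (-3 + 80)*(-1329) + 90 = 77*(-1329) + 90 = -102333 + 90 = -102243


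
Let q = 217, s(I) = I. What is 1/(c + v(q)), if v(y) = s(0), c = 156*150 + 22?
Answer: 1/23422 ≈ 4.2695e-5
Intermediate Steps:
c = 23422 (c = 23400 + 22 = 23422)
v(y) = 0
1/(c + v(q)) = 1/(23422 + 0) = 1/23422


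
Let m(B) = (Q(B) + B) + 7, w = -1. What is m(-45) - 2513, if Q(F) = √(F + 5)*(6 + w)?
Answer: -2551 + 10*I*√10 ≈ -2551.0 + 31.623*I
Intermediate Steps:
Q(F) = 5*√(5 + F) (Q(F) = √(F + 5)*(6 - 1) = √(5 + F)*5 = 5*√(5 + F))
m(B) = 7 + B + 5*√(5 + B) (m(B) = (5*√(5 + B) + B) + 7 = (B + 5*√(5 + B)) + 7 = 7 + B + 5*√(5 + B))
m(-45) - 2513 = (7 - 45 + 5*√(5 - 45)) - 2513 = (7 - 45 + 5*√(-40)) - 2513 = (7 - 45 + 5*(2*I*√10)) - 2513 = (7 - 45 + 10*I*√10) - 2513 = (-38 + 10*I*√10) - 2513 = -2551 + 10*I*√10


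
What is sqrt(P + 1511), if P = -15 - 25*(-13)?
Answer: sqrt(1821) ≈ 42.673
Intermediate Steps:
P = 310 (P = -15 + 325 = 310)
sqrt(P + 1511) = sqrt(310 + 1511) = sqrt(1821)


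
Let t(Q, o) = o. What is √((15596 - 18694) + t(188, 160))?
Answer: I*√2938 ≈ 54.203*I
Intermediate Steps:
√((15596 - 18694) + t(188, 160)) = √((15596 - 18694) + 160) = √(-3098 + 160) = √(-2938) = I*√2938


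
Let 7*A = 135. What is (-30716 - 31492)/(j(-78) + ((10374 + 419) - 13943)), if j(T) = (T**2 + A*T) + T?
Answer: -72576/1577 ≈ -46.022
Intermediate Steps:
A = 135/7 (A = (1/7)*135 = 135/7 ≈ 19.286)
j(T) = T**2 + 142*T/7 (j(T) = (T**2 + 135*T/7) + T = T**2 + 142*T/7)
(-30716 - 31492)/(j(-78) + ((10374 + 419) - 13943)) = (-30716 - 31492)/((1/7)*(-78)*(142 + 7*(-78)) + ((10374 + 419) - 13943)) = -62208/((1/7)*(-78)*(142 - 546) + (10793 - 13943)) = -62208/((1/7)*(-78)*(-404) - 3150) = -62208/(31512/7 - 3150) = -62208/9462/7 = -62208*7/9462 = -72576/1577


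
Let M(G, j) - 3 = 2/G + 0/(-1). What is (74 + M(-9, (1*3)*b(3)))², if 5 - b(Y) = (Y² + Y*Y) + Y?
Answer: 477481/81 ≈ 5894.8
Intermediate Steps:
b(Y) = 5 - Y - 2*Y² (b(Y) = 5 - ((Y² + Y*Y) + Y) = 5 - ((Y² + Y²) + Y) = 5 - (2*Y² + Y) = 5 - (Y + 2*Y²) = 5 + (-Y - 2*Y²) = 5 - Y - 2*Y²)
M(G, j) = 3 + 2/G (M(G, j) = 3 + (2/G + 0/(-1)) = 3 + (2/G + 0*(-1)) = 3 + (2/G + 0) = 3 + 2/G)
(74 + M(-9, (1*3)*b(3)))² = (74 + (3 + 2/(-9)))² = (74 + (3 + 2*(-⅑)))² = (74 + (3 - 2/9))² = (74 + 25/9)² = (691/9)² = 477481/81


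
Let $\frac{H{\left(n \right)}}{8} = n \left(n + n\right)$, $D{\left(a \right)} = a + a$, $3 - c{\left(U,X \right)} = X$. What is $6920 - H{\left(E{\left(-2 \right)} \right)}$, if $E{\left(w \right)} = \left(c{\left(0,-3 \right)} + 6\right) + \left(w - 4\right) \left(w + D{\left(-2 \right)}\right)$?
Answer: $-29944$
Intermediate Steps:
$c{\left(U,X \right)} = 3 - X$
$D{\left(a \right)} = 2 a$
$E{\left(w \right)} = 12 + \left(-4 + w\right)^{2}$ ($E{\left(w \right)} = \left(\left(3 - -3\right) + 6\right) + \left(w - 4\right) \left(w + 2 \left(-2\right)\right) = \left(\left(3 + 3\right) + 6\right) + \left(-4 + w\right) \left(w - 4\right) = \left(6 + 6\right) + \left(-4 + w\right) \left(-4 + w\right) = 12 + \left(-4 + w\right)^{2}$)
$H{\left(n \right)} = 16 n^{2}$ ($H{\left(n \right)} = 8 n \left(n + n\right) = 8 n 2 n = 8 \cdot 2 n^{2} = 16 n^{2}$)
$6920 - H{\left(E{\left(-2 \right)} \right)} = 6920 - 16 \left(28 + \left(-2\right)^{2} - -16\right)^{2} = 6920 - 16 \left(28 + 4 + 16\right)^{2} = 6920 - 16 \cdot 48^{2} = 6920 - 16 \cdot 2304 = 6920 - 36864 = -29944$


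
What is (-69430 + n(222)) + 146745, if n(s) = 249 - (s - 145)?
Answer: 77487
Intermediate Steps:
n(s) = 394 - s (n(s) = 249 - (-145 + s) = 249 + (145 - s) = 394 - s)
(-69430 + n(222)) + 146745 = (-69430 + (394 - 1*222)) + 146745 = (-69430 + (394 - 222)) + 146745 = (-69430 + 172) + 146745 = -69258 + 146745 = 77487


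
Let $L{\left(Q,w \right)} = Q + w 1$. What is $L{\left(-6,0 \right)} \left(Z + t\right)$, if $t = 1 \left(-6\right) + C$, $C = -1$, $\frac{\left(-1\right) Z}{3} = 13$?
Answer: $276$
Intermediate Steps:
$Z = -39$ ($Z = \left(-3\right) 13 = -39$)
$L{\left(Q,w \right)} = Q + w$
$t = -7$ ($t = 1 \left(-6\right) - 1 = -6 - 1 = -7$)
$L{\left(-6,0 \right)} \left(Z + t\right) = \left(-6 + 0\right) \left(-39 - 7\right) = \left(-6\right) \left(-46\right) = 276$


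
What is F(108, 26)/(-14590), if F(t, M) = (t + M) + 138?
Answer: -136/7295 ≈ -0.018643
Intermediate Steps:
F(t, M) = 138 + M + t (F(t, M) = (M + t) + 138 = 138 + M + t)
F(108, 26)/(-14590) = (138 + 26 + 108)/(-14590) = 272*(-1/14590) = -136/7295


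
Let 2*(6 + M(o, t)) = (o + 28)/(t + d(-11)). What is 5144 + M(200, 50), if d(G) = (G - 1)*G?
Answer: 467615/91 ≈ 5138.6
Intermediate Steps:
d(G) = G*(-1 + G) (d(G) = (-1 + G)*G = G*(-1 + G))
M(o, t) = -6 + (28 + o)/(2*(132 + t)) (M(o, t) = -6 + ((o + 28)/(t - 11*(-1 - 11)))/2 = -6 + ((28 + o)/(t - 11*(-12)))/2 = -6 + ((28 + o)/(t + 132))/2 = -6 + ((28 + o)/(132 + t))/2 = -6 + (28 + o)/(2*(132 + t)))
5144 + M(200, 50) = 5144 + (-1556 + 200 - 12*50)/(2*(132 + 50)) = 5144 + (½)*(-1556 + 200 - 600)/182 = 5144 + (½)*(1/182)*(-1956) = 5144 - 489/91 = 467615/91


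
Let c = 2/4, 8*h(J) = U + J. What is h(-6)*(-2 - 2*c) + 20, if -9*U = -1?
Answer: 533/24 ≈ 22.208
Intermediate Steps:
U = 1/9 (U = -1/9*(-1) = 1/9 ≈ 0.11111)
h(J) = 1/72 + J/8 (h(J) = (1/9 + J)/8 = 1/72 + J/8)
c = 1/2 (c = 2*(1/4) = 1/2 ≈ 0.50000)
h(-6)*(-2 - 2*c) + 20 = (1/72 + (1/8)*(-6))*(-2 - 2*1/2) + 20 = (1/72 - 3/4)*(-2 - 1) + 20 = -53/72*(-3) + 20 = 53/24 + 20 = 533/24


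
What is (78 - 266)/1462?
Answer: -94/731 ≈ -0.12859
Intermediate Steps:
(78 - 266)/1462 = (1/1462)*(-188) = -94/731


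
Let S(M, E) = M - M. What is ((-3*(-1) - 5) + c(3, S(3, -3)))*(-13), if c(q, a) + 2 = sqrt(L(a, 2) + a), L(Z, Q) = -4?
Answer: 52 - 26*I ≈ 52.0 - 26.0*I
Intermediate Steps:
S(M, E) = 0
c(q, a) = -2 + sqrt(-4 + a)
((-3*(-1) - 5) + c(3, S(3, -3)))*(-13) = ((-3*(-1) - 5) + (-2 + sqrt(-4 + 0)))*(-13) = ((3 - 5) + (-2 + sqrt(-4)))*(-13) = (-2 + (-2 + 2*I))*(-13) = (-4 + 2*I)*(-13) = 52 - 26*I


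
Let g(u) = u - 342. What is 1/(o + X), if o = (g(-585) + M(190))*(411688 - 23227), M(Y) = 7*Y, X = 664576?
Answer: 1/157214359 ≈ 6.3607e-9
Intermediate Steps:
g(u) = -342 + u
o = 156549783 (o = ((-342 - 585) + 7*190)*(411688 - 23227) = (-927 + 1330)*388461 = 403*388461 = 156549783)
1/(o + X) = 1/(156549783 + 664576) = 1/157214359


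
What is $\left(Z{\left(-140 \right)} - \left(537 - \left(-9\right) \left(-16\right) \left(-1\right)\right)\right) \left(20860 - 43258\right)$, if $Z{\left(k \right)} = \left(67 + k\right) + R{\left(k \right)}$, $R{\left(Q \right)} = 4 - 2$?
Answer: $16843296$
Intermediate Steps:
$R{\left(Q \right)} = 2$
$Z{\left(k \right)} = 69 + k$ ($Z{\left(k \right)} = \left(67 + k\right) + 2 = 69 + k$)
$\left(Z{\left(-140 \right)} - \left(537 - \left(-9\right) \left(-16\right) \left(-1\right)\right)\right) \left(20860 - 43258\right) = \left(\left(69 - 140\right) - \left(537 - \left(-9\right) \left(-16\right) \left(-1\right)\right)\right) \left(20860 - 43258\right) = \left(-71 + \left(-537 + 144 \left(-1\right)\right)\right) \left(-22398\right) = \left(-71 - 681\right) \left(-22398\right) = \left(-752\right) \left(-22398\right) = 16843296$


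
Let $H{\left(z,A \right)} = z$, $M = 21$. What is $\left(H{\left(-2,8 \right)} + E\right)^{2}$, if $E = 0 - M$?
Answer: $529$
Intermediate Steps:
$E = -21$ ($E = 0 - 21 = -21$)
$\left(H{\left(-2,8 \right)} + E\right)^{2} = \left(-2 - 21\right)^{2} = \left(-23\right)^{2} = 529$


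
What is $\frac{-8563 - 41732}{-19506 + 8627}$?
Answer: $\frac{50295}{10879} \approx 4.6231$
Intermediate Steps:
$\frac{-8563 - 41732}{-19506 + 8627} = - \frac{50295}{-10879} = \left(-50295\right) \left(- \frac{1}{10879}\right) = \frac{50295}{10879}$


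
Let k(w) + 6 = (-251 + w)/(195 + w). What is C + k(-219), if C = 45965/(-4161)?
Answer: 42221/16644 ≈ 2.5367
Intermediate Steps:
C = -45965/4161 (C = 45965*(-1/4161) = -45965/4161 ≈ -11.047)
k(w) = -6 + (-251 + w)/(195 + w)
C + k(-219) = -45965/4161 + (-1421 - 5*(-219))/(195 - 219) = -45965/4161 + (-1421 + 1095)/(-24) = -45965/4161 - 1/24*(-326) = -45965/4161 + 163/12 = 42221/16644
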